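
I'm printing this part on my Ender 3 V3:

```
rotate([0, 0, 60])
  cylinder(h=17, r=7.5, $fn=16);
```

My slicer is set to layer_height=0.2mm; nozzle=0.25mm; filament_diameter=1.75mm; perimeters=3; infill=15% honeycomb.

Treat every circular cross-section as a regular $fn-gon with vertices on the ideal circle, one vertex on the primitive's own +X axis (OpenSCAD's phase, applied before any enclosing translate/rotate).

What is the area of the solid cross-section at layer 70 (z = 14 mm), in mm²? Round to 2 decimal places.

172.21 mm²

At z = 14 mm: the r=7.5 cylinder gives a regular 16-gon of circumradius 7.5 (constant along its height) (area = (16/2)·7.500²·sin(360°/16) = 172.21 mm²); (rotated 60° about Z; rotation is an isometry so areas/perimeters/island counts are preserved). Overall, the cross-section is a single solid region. Net area = 172.21 mm².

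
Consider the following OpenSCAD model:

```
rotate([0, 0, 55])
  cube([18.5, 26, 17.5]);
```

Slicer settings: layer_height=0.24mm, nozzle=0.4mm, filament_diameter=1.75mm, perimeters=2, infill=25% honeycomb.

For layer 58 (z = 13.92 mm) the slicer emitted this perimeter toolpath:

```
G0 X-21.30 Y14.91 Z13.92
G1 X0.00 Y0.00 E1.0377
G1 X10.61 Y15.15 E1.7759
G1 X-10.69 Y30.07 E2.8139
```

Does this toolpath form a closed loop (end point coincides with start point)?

no

Start point (G0): (-21.30, 14.91). End point (last G1): the path does not return to the start — open.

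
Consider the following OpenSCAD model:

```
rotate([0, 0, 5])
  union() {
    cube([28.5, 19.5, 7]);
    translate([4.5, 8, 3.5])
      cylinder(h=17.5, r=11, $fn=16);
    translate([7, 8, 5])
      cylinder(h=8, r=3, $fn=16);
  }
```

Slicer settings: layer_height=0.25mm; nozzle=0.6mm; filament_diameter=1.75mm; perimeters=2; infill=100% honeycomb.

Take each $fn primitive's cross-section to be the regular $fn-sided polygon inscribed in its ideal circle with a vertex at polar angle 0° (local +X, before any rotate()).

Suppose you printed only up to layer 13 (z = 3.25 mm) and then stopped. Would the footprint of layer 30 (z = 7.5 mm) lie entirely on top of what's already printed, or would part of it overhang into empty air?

part overhangs

Compare the two slices. At z = 3.25: the cube is present — its section is the full 28.5×19.5 rectangle (area 555.75 mm²); the cylinder at (4.5, 8) does not reach this height (z outside [3.5, 21]); the cylinder at (7, 8) is not intersected at this z (z outside [5, 13]); Merging all regions: only the 28.5×19.5 cube is present, so the union is just that shape — area = 555.75 mm²; (rotated 5° about Z; rotation is an isometry so areas/perimeters/island counts are preserved). At z = 7.5: the cube is absent (z outside [0, 7]); the r=11 cylinder at (4.5, 8) contributes a regular 16-gon of circumradius 11 (area = (16/2)·11.000²·sin(360°/16) = 370.44 mm²); the cylinder at (7, 8): section is a regular 16-gon, circumradius r=3 (area = (16/2)·3.000²·sin(360°/16) = 27.55 mm²); Combining (union): the r=3 cylinder at (7, 8) lies entirely inside the r=11 cylinder at (4.5, 8), so the union is just the r=11 cylinder at (4.5, 8) — area = 370.44 mm²; (whole slice rotated 5° about Z — lengths, areas and connectivity unchanged). Checking containment: at z = 7.5 the cross-section extends beyond the z = 3.25 cross-section by about 116.12 mm².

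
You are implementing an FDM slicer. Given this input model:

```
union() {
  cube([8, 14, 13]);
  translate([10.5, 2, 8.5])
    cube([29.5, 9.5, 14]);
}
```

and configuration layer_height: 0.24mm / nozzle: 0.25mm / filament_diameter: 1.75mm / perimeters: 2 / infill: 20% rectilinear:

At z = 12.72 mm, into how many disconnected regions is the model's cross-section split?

2

At z = 12.72 mm: the cube is present — its section is the full 8×14 rectangle; the cube at (10.5, 2) (footprint 29.5×9.5) is included at this height; Taking the union: the 2 present regions are separate (no shared area or edge), so areas and boundary lengths simply add and each stays a separate island — 2 connected regions. The result has 2 disconnected regions.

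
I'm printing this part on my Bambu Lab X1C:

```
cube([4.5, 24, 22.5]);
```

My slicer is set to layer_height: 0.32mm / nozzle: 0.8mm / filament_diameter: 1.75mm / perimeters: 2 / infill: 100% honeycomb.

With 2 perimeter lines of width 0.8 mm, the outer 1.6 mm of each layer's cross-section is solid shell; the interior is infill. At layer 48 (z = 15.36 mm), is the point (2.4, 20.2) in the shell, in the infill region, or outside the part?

infill

At z = 15.36 mm: the cube is present — its section is the full 4.5×24 rectangle. Overall, the cross-section is a single solid region. The nearest boundary edge runs (4.50, 0.00)→(4.50, 24.00); distance from the point to it = 2.10 mm. The point is inside the cross-section and 2.10 mm from the nearest boundary — more than the 1.6 mm shell width (2 × 0.8), so it's in the infill interior.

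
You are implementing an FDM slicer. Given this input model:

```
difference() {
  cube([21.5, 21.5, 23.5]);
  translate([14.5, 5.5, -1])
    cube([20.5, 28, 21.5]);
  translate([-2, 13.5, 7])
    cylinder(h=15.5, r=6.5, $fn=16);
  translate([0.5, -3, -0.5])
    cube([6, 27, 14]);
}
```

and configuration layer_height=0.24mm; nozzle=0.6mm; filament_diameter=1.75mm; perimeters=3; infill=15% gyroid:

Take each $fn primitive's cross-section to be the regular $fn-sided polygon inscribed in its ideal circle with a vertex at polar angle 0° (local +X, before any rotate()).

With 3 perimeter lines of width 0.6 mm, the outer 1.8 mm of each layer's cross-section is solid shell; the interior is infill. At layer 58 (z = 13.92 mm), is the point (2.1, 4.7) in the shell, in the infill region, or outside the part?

infill

At z = 13.92 mm: the cube (footprint 21.5×21.5) is included at this height; the cube at (14.5, 5.5) (footprint 20.5×28) is included at this height; the r=6.5 cylinder at (-2, 13.5) gives a regular 16-gon of circumradius 6.5 (constant along its height); the cube at (0.5, -3) is absent (z outside [-0.5, 13.5]); After the difference (first − rest): starting from the 21.5×21.5 cube, the 20.5×28 cube at (14.5, 5.5) partially overlaps it — only the 112.00 mm² overlap (of its 574.00 mm²) is removed, clipping the outline; the r=6.5 cylinder at (-2, 13.5) partially overlaps it — only the 39.47 mm² overlap (of its 129.35 mm²) is removed, clipping the outline — 1 connected region. Overall, the cross-section is a single solid region. The nearest boundary edge runs (0.00, 0.00)→(0.00, 7.40); distance from the point to it = 2.10 mm. The point is inside the cross-section and 2.10 mm from the nearest boundary — more than the 1.8 mm shell width (3 × 0.6), so it's in the infill interior.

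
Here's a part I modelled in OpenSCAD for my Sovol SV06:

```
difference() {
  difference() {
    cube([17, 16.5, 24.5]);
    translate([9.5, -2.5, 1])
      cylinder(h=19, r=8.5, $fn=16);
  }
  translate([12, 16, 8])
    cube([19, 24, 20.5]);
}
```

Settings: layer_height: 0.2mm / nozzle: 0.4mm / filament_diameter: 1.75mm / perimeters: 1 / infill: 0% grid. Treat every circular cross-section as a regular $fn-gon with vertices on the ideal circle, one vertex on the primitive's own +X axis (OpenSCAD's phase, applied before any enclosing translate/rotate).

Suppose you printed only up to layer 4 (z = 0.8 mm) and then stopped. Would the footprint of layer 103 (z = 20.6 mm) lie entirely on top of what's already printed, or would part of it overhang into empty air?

entirely on top

Compare the two slices. At z = 0.8: the cube (footprint 17×16.5) is included at this height (area 280.50 mm²); the cylinder at (9.5, -2.5) does not reach this height (z outside [1, 20]); Taking the first minus the rest: none of the subtracted shapes is present at this height, so the 17×16.5 cube is unchanged — area = 280.50 mm²; the cube at (12, 16) is not intersected at this z (z outside [8, 28.5]); After the difference (first − rest): none of the subtracted shapes is present at this height, so the result so far is unchanged — area = 280.50 mm². At z = 20.6: the cube is present — its section is the full 17×16.5 rectangle (area 280.50 mm²); the cylinder at (9.5, -2.5) is not intersected at this z (z outside [1, 20]); After the difference (first − rest): none of the subtracted shapes is present at this height, so the 17×16.5 cube is unchanged — area = 280.50 mm²; the cube at (12, 16) (footprint 19×24) is included at this height (area 456.00 mm²); After the difference (first − rest): starting from that combined region (280.50 mm²), the 19×24 cube at (12, 16) partially overlaps it — only the 2.50 mm² overlap (of its 456.00 mm²) is removed, clipping the outline — area = 278.00 mm². Checking containment: the cross-section at z = 20.6 is a subset of the cross-section at z = 0.8.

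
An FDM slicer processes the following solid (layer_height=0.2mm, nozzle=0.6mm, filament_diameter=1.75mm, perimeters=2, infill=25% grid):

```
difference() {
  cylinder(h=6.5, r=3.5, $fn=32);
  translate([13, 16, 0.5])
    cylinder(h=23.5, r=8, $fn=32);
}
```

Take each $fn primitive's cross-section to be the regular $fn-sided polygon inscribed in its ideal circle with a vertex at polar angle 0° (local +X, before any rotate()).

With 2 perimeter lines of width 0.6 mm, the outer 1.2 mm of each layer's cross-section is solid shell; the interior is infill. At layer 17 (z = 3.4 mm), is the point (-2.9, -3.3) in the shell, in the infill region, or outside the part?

At z = 3.4 mm: the cylinder: section is a regular 32-gon, circumradius r=3.5; the r=8 cylinder at (13, 16) gives a regular 32-gon of circumradius 8 (constant along its height); Taking the first minus the rest: starting from the r=3.5 cylinder, the r=8 cylinder at (13, 16) misses the remaining region (no effect) — 1 connected region. Overall, the cross-section is a single solid region. The nearest boundary edge runs (-1.94, -2.91)→(-2.47, -2.47); distance from the point to it = 0.91 mm. The point is not inside any of the regions above, so it lies outside the cross-section (0.91 mm from the nearest boundary).

outside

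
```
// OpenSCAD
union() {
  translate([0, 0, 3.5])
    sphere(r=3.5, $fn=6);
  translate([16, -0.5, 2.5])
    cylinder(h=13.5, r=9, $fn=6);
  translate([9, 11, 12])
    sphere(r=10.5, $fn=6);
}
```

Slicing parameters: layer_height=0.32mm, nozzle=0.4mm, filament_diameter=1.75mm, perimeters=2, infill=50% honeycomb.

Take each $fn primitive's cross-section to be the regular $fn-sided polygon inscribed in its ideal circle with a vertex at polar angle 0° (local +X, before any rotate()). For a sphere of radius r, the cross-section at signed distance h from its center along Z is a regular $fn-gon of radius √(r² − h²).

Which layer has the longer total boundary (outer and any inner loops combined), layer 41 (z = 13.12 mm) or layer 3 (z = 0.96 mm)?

layer 41 (z = 13.12 mm)

Layer 41 (z = 13.12): the sphere does not reach this height (|z−center|=9.620 > r=3.5); the r=9 cylinder at (16, -0.5) contributes a regular 6-gon of circumradius 9 (perimeter = 2·6·9.000·sin(180°/6) = 54.00 mm); the r=10.5 sphere at (9, 11) slices to a regular 6-gon of circumradius 10.440 (√(r²−h²) with h=1.12 from center) (perimeter = 2·6·10.440·sin(180°/6) = 62.64 mm); Taking the union: the regions partially overlap (shared area 30.95 mm²), so the edge portions inside another operand are dropped and the merged outline is re-measured after clipping — boundary = 92.72 mm. So its perimeter = 92.72 mm. Layer 3 (z = 0.96): the r=3.5 sphere contributes a regular 6-gon of circumradius √(3.5²−2.54²) = 2.408 (perimeter = 2·6·2.408·sin(180°/6) = 14.45 mm); the cylinder at (16, -0.5) does not reach this height (z outside [2.5, 16]); the sphere at (9, 11) is absent (|z−center|=11.040 > r=10.5); Taking the union: only the r=3.5 sphere is present, so the union is just that shape — boundary = 14.45 mm. So its perimeter = 14.45 mm. Layer 41 is larger (92.72 vs 14.45 mm).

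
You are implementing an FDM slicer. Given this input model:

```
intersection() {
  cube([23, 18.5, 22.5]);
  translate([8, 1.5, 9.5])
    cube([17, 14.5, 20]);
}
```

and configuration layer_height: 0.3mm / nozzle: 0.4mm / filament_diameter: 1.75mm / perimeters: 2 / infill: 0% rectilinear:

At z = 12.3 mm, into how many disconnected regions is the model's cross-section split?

1

At z = 12.3 mm: the cube (footprint 23×18.5) is included at this height; the 17×14.5 cube at (8, 1.5) contributes its full rectangle; After intersecting: the 17×14.5 cube at (8, 1.5) partially overlaps the 23×18.5 cube; clipping to the common part keeps 217.50 mm² — 1 connected region. The result has 1 disconnected region.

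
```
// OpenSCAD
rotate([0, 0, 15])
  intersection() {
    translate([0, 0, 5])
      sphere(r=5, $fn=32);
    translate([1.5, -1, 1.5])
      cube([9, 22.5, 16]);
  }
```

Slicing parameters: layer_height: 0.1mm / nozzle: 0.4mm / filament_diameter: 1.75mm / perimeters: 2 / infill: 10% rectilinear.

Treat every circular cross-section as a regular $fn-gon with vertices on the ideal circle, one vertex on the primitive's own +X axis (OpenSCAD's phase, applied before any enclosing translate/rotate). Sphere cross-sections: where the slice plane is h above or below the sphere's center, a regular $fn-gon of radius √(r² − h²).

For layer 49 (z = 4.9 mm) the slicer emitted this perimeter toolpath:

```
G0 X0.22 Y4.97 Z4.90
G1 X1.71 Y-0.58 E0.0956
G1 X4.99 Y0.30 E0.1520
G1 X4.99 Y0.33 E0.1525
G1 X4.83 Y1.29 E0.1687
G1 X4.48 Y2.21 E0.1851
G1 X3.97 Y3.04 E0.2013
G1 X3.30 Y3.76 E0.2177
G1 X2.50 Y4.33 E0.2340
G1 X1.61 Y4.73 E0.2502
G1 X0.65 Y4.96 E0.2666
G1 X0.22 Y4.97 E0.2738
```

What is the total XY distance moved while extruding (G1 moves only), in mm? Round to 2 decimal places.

Sum the Euclidean lengths of each G1 segment: total = 16.46 mm.

16.46 mm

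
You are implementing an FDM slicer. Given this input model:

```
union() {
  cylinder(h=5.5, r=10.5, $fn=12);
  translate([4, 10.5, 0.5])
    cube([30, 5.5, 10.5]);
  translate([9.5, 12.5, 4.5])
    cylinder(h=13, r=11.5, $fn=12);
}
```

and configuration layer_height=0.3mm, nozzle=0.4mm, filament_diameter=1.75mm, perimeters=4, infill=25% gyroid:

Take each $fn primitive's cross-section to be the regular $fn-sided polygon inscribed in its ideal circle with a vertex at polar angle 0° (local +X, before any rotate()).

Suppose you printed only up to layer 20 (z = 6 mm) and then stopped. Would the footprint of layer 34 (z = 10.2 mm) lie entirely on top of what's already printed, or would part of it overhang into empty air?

entirely on top

Compare the two slices. At z = 6: the cylinder is absent (z outside [0, 5.5]); the cube at (4, 10.5) is present — its section is the full 30×5.5 rectangle (area 165.00 mm²); the r=11.5 cylinder at (9.5, 12.5) gives a regular 12-gon of circumradius 11.5 (constant along its height) (area = (12/2)·11.500²·sin(360°/12) = 396.75 mm²); Taking the union: the regions partially overlap — summed areas 561.75 mm² minus the doubly-counted overlap 91.32 mm² gives 470.43 mm² — area = 470.43 mm². At z = 10.2: the cylinder is not intersected at this z (z outside [0, 5.5]); the 30×5.5 cube at (4, 10.5) contributes its full rectangle (area 165.00 mm²); the r=11.5 cylinder at (9.5, 12.5) contributes a regular 12-gon of circumradius 11.5 (area = (12/2)·11.500²·sin(360°/12) = 396.75 mm²); Merging all regions: the regions partially overlap — summed areas 561.75 mm² minus the doubly-counted overlap 91.32 mm² gives 470.43 mm² — area = 470.43 mm². Checking containment: the cross-section at z = 10.2 is a subset of the cross-section at z = 6.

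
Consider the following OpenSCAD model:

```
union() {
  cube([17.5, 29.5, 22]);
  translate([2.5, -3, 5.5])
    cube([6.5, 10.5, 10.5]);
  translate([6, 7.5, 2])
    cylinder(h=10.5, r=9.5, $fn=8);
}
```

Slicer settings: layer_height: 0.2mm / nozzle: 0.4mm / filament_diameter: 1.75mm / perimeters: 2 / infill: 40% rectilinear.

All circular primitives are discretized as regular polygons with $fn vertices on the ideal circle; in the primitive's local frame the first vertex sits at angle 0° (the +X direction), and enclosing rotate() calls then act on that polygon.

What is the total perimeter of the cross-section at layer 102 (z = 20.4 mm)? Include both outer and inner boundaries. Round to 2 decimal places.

At z = 20.4 mm: the cube (footprint 17.5×29.5) is included at this height (perimeter 94.00 mm); the cube at (2.5, -3) is absent (z outside [5.5, 16]); the cylinder at (6, 7.5) is absent (z outside [2, 12.5]); Taking the union: only the 17.5×29.5 cube is present, so the union is just that shape — boundary = 94.00 mm. Overall, the cross-section is a single solid region. Total boundary length (outer) = 94.00 mm.

94.00 mm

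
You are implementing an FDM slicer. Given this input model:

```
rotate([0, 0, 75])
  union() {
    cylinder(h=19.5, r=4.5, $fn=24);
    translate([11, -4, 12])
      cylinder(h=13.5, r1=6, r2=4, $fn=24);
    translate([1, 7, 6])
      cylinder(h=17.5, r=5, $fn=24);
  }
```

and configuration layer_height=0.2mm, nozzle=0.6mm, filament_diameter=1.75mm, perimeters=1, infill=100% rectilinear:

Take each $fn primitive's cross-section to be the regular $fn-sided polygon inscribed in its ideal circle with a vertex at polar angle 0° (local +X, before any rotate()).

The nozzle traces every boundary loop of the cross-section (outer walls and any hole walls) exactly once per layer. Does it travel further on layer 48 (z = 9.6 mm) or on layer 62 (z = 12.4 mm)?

Layer 48 (z = 9.6): the r=4.5 cylinder contributes a regular 24-gon of circumradius 4.5 (perimeter = 2·24·4.500·sin(180°/24) = 28.19 mm); the cone at (11, -4) is not intersected at this z (z outside [12, 25.5]); the cylinder at (1, 7): section is a regular 24-gon, circumradius r=5 (perimeter = 2·24·5.000·sin(180°/24) = 31.33 mm); Taking the union: the regions partially overlap (shared area 10.18 mm²), so the edge portions inside another operand are dropped and the merged outline is re-measured after clipping — boundary = 45.80 mm; (rotated 75° about Z; rotation is an isometry so areas/perimeters/island counts are preserved). So its perimeter = 45.80 mm. Layer 62 (z = 12.4): the r=4.5 cylinder contributes a regular 24-gon of circumradius 4.5 (perimeter = 2·24·4.500·sin(180°/24) = 28.19 mm); the cone at (11, -4): at t=0.030 of its height the radius interpolates to r₁+(r₂−r₁)t = 5.941, giving a regular 24-gon of that circumradius (perimeter = 2·24·5.941·sin(180°/24) = 37.22 mm); the cylinder at (1, 7): section is a regular 24-gon, circumradius r=5 (perimeter = 2·24·5.000·sin(180°/24) = 31.33 mm); Merging all regions: the regions partially overlap (shared area 10.18 mm²), so the edge portions inside another operand are dropped and the merged outline is re-measured after clipping — boundary = 83.02 mm; (whole slice rotated 75° about Z — lengths, areas and connectivity unchanged). So its perimeter = 83.02 mm. Layer 62 is larger (83.02 vs 45.80 mm).

layer 62 (z = 12.4 mm)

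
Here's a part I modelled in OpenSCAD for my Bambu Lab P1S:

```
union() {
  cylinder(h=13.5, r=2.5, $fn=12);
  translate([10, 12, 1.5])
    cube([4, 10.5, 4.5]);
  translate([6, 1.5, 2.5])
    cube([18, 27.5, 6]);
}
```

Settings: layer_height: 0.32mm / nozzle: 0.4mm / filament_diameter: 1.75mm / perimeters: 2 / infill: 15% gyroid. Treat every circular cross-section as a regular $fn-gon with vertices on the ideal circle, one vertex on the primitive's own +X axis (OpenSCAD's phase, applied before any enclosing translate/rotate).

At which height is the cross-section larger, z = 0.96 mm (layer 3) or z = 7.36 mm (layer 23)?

Layer 3 (z = 0.96): the r=2.5 cylinder contributes a regular 12-gon of circumradius 2.5 (area = (12/2)·2.500²·sin(360°/12) = 18.75 mm²); the cube at (10, 12) is not intersected at this z (z outside [1.5, 6]); the cube at (6, 1.5) is absent (z outside [2.5, 8.5]); Merging all regions: only the r=2.5 cylinder is present, so the union is just that shape — area = 18.75 mm². So its area = 18.75 mm². Layer 23 (z = 7.36): the r=2.5 cylinder contributes a regular 12-gon of circumradius 2.5 (area = (12/2)·2.500²·sin(360°/12) = 18.75 mm²); the cube at (10, 12) does not reach this height (z outside [1.5, 6]); the cube at (6, 1.5) is present — its section is the full 18×27.5 rectangle (area 495.00 mm²); Taking the union: the 2 present regions are separate (no shared area or edge), so areas and boundary lengths simply add and each stays a separate island — area = 513.75 mm². So its area = 513.75 mm². Layer 23 is larger (513.75 vs 18.75 mm²).

layer 23 (z = 7.36 mm)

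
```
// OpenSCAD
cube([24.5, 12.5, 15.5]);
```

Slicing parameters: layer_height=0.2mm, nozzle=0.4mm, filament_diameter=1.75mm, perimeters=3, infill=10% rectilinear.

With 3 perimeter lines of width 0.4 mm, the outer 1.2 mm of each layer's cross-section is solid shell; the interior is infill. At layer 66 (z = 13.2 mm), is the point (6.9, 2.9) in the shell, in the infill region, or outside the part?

At z = 13.2 mm: the 24.5×12.5 cube contributes its full rectangle. Overall, the cross-section is a single solid region. The nearest boundary edge runs (0.00, 0.00)→(24.50, 0.00); distance from the point to it = 2.90 mm. The point is inside the cross-section and 2.90 mm from the nearest boundary — more than the 1.2 mm shell width (3 × 0.4), so it's in the infill interior.

infill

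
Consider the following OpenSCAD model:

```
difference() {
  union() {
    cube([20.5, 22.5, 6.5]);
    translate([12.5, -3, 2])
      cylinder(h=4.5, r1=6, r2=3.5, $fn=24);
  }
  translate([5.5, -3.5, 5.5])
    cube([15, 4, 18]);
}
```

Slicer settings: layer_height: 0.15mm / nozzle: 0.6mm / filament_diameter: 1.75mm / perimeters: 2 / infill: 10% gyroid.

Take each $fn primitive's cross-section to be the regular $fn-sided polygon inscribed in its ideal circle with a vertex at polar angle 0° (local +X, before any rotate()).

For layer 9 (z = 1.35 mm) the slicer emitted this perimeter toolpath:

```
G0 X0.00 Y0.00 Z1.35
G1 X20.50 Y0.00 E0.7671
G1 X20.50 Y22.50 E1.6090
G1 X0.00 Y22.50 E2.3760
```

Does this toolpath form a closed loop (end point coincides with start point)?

no

Start point (G0): (0.00, 0.00). End point (last G1): the path does not return to the start — open.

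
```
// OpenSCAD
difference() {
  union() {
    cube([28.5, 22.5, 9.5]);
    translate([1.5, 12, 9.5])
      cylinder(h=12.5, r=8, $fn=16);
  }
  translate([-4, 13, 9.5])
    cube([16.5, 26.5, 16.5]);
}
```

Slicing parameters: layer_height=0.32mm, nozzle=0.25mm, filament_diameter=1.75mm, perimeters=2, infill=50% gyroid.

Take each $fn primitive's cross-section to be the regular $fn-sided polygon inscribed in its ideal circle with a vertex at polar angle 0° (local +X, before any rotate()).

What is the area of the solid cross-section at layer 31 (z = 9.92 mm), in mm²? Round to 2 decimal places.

At z = 9.92 mm: the cube is not intersected at this z (z outside [0, 9.5]); the r=8 cylinder at (1.5, 12) contributes a regular 16-gon of circumradius 8 (area = (16/2)·8.000²·sin(360°/16) = 195.93 mm²); Combining (union): only the r=8 cylinder at (1.5, 12) is present, so the union is just that shape — area = 195.93 mm²; the 16.5×26.5 cube at (-4, 13) contributes its full rectangle (area 437.25 mm²); Taking the first minus the rest: starting from that combined region (195.93 mm²), the 16.5×26.5 cube at (-4, 13) partially overlaps it — only the 75.18 mm² overlap (of its 437.25 mm²) is removed, clipping the outline — area = 120.75 mm². Overall, the cross-section is a single solid region. Net area = 120.75 mm².

120.75 mm²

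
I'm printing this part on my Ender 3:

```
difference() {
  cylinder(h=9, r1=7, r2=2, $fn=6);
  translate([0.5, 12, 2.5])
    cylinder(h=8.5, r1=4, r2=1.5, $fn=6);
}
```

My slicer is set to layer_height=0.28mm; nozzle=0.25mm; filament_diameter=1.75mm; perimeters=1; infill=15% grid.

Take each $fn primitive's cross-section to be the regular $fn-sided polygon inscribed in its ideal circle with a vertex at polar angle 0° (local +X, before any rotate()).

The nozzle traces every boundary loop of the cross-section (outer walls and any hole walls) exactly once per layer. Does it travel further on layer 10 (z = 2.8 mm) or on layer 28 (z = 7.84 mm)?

Layer 10 (z = 2.8): the cone: at t=0.311 of its height the radius interpolates to r₁+(r₂−r₁)t = 5.444, giving a regular 6-gon of that circumradius (perimeter = 2·6·5.444·sin(180°/6) = 32.67 mm); the cone at (0.5, 12): at t=0.035 of its height the radius interpolates to r₁+(r₂−r₁)t = 3.912, giving a regular 6-gon of that circumradius (perimeter = 2·6·3.912·sin(180°/6) = 23.47 mm); Taking the first minus the rest: starting from the cone, the cone at (0.5, 12) misses the remaining region (no effect) — boundary = 32.67 mm. So its perimeter = 32.67 mm. Layer 28 (z = 7.84): the cone: at t=0.871 of its height the radius interpolates to r₁+(r₂−r₁)t = 2.644, giving a regular 6-gon of that circumradius (perimeter = 2·6·2.644·sin(180°/6) = 15.87 mm); the cone at (0.5, 12) (r1=4→r2=1.5) has section circumradius 2.429 here — a regular 6-gon (perimeter = 2·6·2.429·sin(180°/6) = 14.58 mm); Subtracting the remaining from the first: starting from the cone, the cone at (0.5, 12) misses the remaining region (no effect) — boundary = 15.87 mm. So its perimeter = 15.87 mm. Layer 10 is larger (32.67 vs 15.87 mm).

layer 10 (z = 2.8 mm)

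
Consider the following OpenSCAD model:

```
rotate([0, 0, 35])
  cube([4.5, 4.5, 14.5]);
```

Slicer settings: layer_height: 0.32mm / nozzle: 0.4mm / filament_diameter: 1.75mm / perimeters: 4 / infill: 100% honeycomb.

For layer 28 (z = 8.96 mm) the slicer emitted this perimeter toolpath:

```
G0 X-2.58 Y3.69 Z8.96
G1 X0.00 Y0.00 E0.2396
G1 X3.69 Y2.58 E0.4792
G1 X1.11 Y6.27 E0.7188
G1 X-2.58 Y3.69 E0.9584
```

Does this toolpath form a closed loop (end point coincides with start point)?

Start point (G0): (-2.58, 3.69). End point (last G1): the path returns to the start — closed.

yes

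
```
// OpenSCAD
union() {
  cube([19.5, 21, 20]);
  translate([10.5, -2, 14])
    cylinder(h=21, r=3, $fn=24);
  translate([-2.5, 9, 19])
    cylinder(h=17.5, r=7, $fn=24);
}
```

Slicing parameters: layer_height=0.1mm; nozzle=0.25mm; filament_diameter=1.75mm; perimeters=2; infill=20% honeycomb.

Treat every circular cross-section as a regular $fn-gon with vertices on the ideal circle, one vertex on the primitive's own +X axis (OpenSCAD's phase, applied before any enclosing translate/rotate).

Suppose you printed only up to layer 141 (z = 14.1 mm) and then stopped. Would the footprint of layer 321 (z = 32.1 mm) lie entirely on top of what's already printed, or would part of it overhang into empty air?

part overhangs

Compare the two slices. At z = 14.1: the cube (footprint 19.5×21) is included at this height (area 409.50 mm²); the r=3 cylinder at (10.5, -2) contributes a regular 24-gon of circumradius 3 (area = (24/2)·3.000²·sin(360°/24) = 27.95 mm²); the cylinder at (-2.5, 9) is not intersected at this z (z outside [19, 36.5]); Merging all regions: the regions partially overlap — summed areas 437.45 mm² minus the doubly-counted overlap 3.01 mm² gives 434.44 mm² — area = 434.44 mm². At z = 32.1: the cube is absent (z outside [0, 20]); the r=3 cylinder at (10.5, -2) contributes a regular 24-gon of circumradius 3 (area = (24/2)·3.000²·sin(360°/24) = 27.95 mm²); the r=7 cylinder at (-2.5, 9) gives a regular 24-gon of circumradius 7 (constant along its height) (area = (24/2)·7.000²·sin(360°/24) = 152.19 mm²); Merging all regions: the 2 present regions are separate (no shared area or edge), so areas and boundary lengths simply add and each stays a separate island — area = 180.14 mm². Checking containment: at z = 32.1 the cross-section extends beyond the z = 14.1 cross-section by about 110.14 mm².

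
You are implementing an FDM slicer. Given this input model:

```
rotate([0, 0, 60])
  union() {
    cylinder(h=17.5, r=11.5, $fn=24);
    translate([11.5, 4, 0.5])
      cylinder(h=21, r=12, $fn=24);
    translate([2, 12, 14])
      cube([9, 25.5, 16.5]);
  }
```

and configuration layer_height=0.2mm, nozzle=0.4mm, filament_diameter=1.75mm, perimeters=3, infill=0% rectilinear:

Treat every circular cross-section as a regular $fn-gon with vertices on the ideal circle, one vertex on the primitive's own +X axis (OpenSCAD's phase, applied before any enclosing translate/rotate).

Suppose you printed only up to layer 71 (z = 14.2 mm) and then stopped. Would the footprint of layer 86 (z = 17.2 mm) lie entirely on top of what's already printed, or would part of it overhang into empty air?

entirely on top

Compare the two slices. At z = 14.2: the cylinder: section is a regular 24-gon, circumradius r=11.5 (area = (24/2)·11.500²·sin(360°/24) = 410.75 mm²); the r=12 cylinder at (11.5, 4) gives a regular 24-gon of circumradius 12 (constant along its height) (area = (24/2)·12.000²·sin(360°/24) = 447.24 mm²); the cube at (2, 12) is present — its section is the full 9×25.5 rectangle (area 229.50 mm²); Taking the union: the regions partially overlap — summed areas 1087.49 mm² minus the doubly-counted overlap 179.82 mm² gives 907.67 mm² — area = 907.67 mm²; (rotated 60° about Z; rotation is an isometry so areas/perimeters/island counts are preserved). At z = 17.2: the r=11.5 cylinder contributes a regular 24-gon of circumradius 11.5 (area = (24/2)·11.500²·sin(360°/24) = 410.75 mm²); the r=12 cylinder at (11.5, 4) contributes a regular 24-gon of circumradius 12 (area = (24/2)·12.000²·sin(360°/24) = 447.24 mm²); the 9×25.5 cube at (2, 12) contributes its full rectangle (area 229.50 mm²); Taking the union: the regions partially overlap — summed areas 1087.49 mm² minus the doubly-counted overlap 179.82 mm² gives 907.67 mm² — area = 907.67 mm²; (whole slice rotated 60° about Z — lengths, areas and connectivity unchanged). Checking containment: the cross-section at z = 17.2 is a subset of the cross-section at z = 14.2.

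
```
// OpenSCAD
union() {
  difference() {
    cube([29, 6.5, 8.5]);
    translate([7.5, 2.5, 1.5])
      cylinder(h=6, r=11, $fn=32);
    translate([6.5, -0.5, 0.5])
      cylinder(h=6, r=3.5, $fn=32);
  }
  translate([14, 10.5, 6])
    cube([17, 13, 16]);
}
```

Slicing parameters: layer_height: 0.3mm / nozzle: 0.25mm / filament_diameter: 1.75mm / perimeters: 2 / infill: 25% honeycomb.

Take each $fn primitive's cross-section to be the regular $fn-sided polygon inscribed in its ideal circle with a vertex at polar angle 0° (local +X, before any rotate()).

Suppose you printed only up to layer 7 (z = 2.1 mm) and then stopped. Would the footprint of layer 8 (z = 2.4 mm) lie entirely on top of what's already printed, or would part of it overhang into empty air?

Compare the two slices. At z = 2.1: the 29×6.5 cube contributes its full rectangle (area 188.50 mm²); the r=11 cylinder at (7.5, 2.5) contributes a regular 32-gon of circumradius 11 (area = (32/2)·11.000²·sin(360°/32) = 377.69 mm²); the cylinder at (6.5, -0.5): section is a regular 32-gon, circumradius r=3.5 (area = (32/2)·3.500²·sin(360°/32) = 38.24 mm²); After the difference (first − rest): starting from the 29×6.5 cube (188.50 mm²), the r=11 cylinder at (7.5, 2.5) partially overlaps it — only the 118.79 mm² overlap (of its 377.69 mm²) is removed, clipping the outline; the r=3.5 cylinder at (6.5, -0.5) misses the remaining region (no effect) — area = 69.71 mm²; the cube at (14, 10.5) does not reach this height (z outside [6, 22]); Taking the union: only that combined region is present, so the union is just that shape — area = 69.71 mm². At z = 2.4: the cube (footprint 29×6.5) is included at this height (area 188.50 mm²); the r=11 cylinder at (7.5, 2.5) gives a regular 32-gon of circumradius 11 (constant along its height) (area = (32/2)·11.000²·sin(360°/32) = 377.69 mm²); the r=3.5 cylinder at (6.5, -0.5) gives a regular 32-gon of circumradius 3.5 (constant along its height) (area = (32/2)·3.500²·sin(360°/32) = 38.24 mm²); After the difference (first − rest): starting from the 29×6.5 cube (188.50 mm²), the r=11 cylinder at (7.5, 2.5) partially overlaps it — only the 118.79 mm² overlap (of its 377.69 mm²) is removed, clipping the outline; the r=3.5 cylinder at (6.5, -0.5) misses the remaining region (no effect) — area = 69.71 mm²; the cube at (14, 10.5) does not reach this height (z outside [6, 22]); Merging all regions: only that combined region is present, so the union is just that shape — area = 69.71 mm². Checking containment: the cross-section at z = 2.4 is a subset of the cross-section at z = 2.1.

entirely on top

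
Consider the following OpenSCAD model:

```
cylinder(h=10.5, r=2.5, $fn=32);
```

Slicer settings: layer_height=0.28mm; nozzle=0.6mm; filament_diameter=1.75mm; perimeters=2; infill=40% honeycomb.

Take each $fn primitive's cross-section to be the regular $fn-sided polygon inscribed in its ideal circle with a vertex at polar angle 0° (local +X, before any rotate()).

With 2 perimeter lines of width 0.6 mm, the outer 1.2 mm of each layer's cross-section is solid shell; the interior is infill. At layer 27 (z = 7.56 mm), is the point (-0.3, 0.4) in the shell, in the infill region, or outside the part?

At z = 7.56 mm: the cylinder: section is a regular 32-gon, circumradius r=2.5. Overall, the cross-section is a single solid region. The nearest boundary edge runs (-1.39, 2.08)→(-1.77, 1.77); distance from the point to it = 1.99 mm. The point is inside the cross-section and 1.99 mm from the nearest boundary — more than the 1.2 mm shell width (2 × 0.6), so it's in the infill interior.

infill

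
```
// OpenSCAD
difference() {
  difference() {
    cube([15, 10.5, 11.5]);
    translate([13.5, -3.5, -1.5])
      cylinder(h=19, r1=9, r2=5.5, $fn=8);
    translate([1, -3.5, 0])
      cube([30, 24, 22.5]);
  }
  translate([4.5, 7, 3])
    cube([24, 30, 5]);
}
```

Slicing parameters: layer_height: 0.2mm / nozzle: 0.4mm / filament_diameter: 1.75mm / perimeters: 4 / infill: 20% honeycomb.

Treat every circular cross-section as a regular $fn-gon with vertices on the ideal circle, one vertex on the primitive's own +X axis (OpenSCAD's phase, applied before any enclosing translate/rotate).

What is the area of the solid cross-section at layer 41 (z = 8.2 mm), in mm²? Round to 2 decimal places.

At z = 8.2 mm: the 15×10.5 cube contributes its full rectangle (area 157.50 mm²); the cone at (13.5, -3.5): at t=0.511 of its height the radius interpolates to r₁+(r₂−r₁)t = 7.213, giving a regular 8-gon of that circumradius (area = (8/2)·7.213²·sin(360°/8) = 147.16 mm²); the cube at (1, -3.5) is present — its section is the full 30×24 rectangle (area 720.00 mm²); Subtracting the remaining from the first: starting from the 15×10.5 cube (157.50 mm²), the cone at (13.5, -3.5) partially overlaps it — only the 19.19 mm² overlap (of its 147.16 mm²) is removed, clipping the outline; the 30×24 cube at (1, -3.5) partially overlaps it — only the 127.81 mm² overlap (of its 720.00 mm²) is removed, clipping the outline — area = 10.50 mm²; the cube at (4.5, 7) is not intersected at this z (z outside [3, 8]); Subtracting the remaining from the first: none of the subtracted shapes is present at this height, so the result so far is unchanged — area = 10.50 mm². Overall, the cross-section is a single solid region. Net area = 10.50 mm².

10.50 mm²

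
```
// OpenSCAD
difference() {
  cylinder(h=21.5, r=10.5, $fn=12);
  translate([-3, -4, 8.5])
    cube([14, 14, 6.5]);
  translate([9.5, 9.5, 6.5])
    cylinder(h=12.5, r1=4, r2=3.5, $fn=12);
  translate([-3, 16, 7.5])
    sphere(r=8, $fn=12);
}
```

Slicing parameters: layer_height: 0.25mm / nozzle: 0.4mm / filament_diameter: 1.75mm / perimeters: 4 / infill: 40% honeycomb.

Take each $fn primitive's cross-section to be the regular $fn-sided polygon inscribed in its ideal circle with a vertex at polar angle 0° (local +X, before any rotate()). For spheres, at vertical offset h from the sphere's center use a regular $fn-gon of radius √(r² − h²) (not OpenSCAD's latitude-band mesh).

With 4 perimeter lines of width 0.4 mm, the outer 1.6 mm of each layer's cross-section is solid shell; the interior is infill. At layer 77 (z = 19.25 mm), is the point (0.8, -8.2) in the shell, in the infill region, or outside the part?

infill

At z = 19.25 mm: the r=10.5 cylinder gives a regular 12-gon of circumradius 10.5 (constant along its height); the cube at (-3, -4) is absent (z outside [8.5, 15]); the cone at (9.5, 9.5) is absent (z outside [6.5, 19]); the sphere at (-3, 16) is absent (|z−center|=11.750 > r=8); After the difference (first − rest): none of the subtracted shapes is present at this height, so the r=10.5 cylinder is unchanged — 1 connected region. Overall, the cross-section is a single solid region. The nearest boundary edge runs (-0.00, -10.50)→(5.25, -9.09); distance from the point to it = 2.01 mm. The point is inside the cross-section and 2.01 mm from the nearest boundary — more than the 1.6 mm shell width (4 × 0.4), so it's in the infill interior.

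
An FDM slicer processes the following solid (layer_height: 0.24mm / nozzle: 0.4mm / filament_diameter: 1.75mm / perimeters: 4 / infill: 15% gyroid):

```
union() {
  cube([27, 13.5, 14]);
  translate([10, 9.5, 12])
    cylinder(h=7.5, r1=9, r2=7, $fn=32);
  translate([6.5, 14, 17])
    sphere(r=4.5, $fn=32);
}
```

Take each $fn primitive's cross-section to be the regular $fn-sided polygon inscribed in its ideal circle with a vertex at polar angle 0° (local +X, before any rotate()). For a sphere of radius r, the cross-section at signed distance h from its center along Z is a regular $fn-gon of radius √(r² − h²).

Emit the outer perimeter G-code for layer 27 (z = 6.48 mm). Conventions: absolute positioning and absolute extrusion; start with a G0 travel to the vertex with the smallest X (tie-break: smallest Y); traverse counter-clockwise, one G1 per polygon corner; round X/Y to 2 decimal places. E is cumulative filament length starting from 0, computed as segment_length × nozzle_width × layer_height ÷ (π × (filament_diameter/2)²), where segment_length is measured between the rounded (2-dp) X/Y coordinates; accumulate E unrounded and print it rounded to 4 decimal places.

At z = 6.48 mm: the 27×13.5 cube contributes its full rectangle; the cone at (10, 9.5) is not intersected at this z (z outside [12, 19.5]); the sphere at (6.5, 14) does not reach this height (|z−center|=10.520 > r=4.5); Merging all regions: only the 27×13.5 cube is present, so the union is just that shape — 1 connected region. The outline is a single polygon with 4 vertices. Extrusion per mm of travel: 0.4 × 0.24 / (π × 0.875²) = 0.039912. Accumulating E over each segment gives final E = 3.2329.

G0 X0.00 Y0.00 Z6.48
G1 X27.00 Y0.00 E1.0776
G1 X27.00 Y13.50 E1.6164
G1 X0.00 Y13.50 E2.6941
G1 X0.00 Y0.00 E3.2329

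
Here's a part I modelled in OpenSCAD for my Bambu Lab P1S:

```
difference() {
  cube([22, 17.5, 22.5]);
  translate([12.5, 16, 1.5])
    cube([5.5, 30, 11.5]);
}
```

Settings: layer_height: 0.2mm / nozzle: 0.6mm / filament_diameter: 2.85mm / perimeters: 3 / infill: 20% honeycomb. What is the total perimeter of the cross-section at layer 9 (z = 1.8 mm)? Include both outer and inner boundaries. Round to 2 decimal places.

At z = 1.8 mm: the 22×17.5 cube contributes its full rectangle (perimeter 79.00 mm); the cube at (12.5, 16) is present — its section is the full 5.5×30 rectangle (perimeter 71.00 mm); Subtracting the remaining from the first: starting from the 22×17.5 cube, the 5.5×30 cube at (12.5, 16) partially overlaps it — only the 8.25 mm² overlap (of its 165.00 mm²) is removed, clipping the outline — boundary = 82.00 mm. Overall, the cross-section is a single solid region. Total boundary length (outer) = 82.00 mm.

82.00 mm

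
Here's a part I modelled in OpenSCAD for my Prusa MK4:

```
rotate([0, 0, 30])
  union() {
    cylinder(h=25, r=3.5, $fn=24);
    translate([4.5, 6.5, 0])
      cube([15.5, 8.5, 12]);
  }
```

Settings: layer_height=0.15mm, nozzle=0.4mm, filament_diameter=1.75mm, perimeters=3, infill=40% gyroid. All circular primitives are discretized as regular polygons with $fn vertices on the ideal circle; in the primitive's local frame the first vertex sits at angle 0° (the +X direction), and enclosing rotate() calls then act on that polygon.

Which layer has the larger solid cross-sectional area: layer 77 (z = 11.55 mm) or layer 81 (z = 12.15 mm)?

layer 77 (z = 11.55 mm)

Layer 77 (z = 11.55): the r=3.5 cylinder contributes a regular 24-gon of circumradius 3.5 (area = (24/2)·3.500²·sin(360°/24) = 38.05 mm²); the cube at (4.5, 6.5) (footprint 15.5×8.5) is included at this height (area 131.75 mm²); Taking the union: the 2 present regions are separate (no shared area or edge), so areas and boundary lengths simply add and each stays a separate island — area = 169.80 mm²; (rotated 30° about Z; rotation is an isometry so areas/perimeters/island counts are preserved). So its area = 169.80 mm². Layer 81 (z = 12.15): the r=3.5 cylinder contributes a regular 24-gon of circumradius 3.5 (area = (24/2)·3.500²·sin(360°/24) = 38.05 mm²); the cube at (4.5, 6.5) is not intersected at this z (z outside [0, 12]); Taking the union: only the r=3.5 cylinder is present, so the union is just that shape — area = 38.05 mm²; (whole slice rotated 30° about Z — lengths, areas and connectivity unchanged). So its area = 38.05 mm². Layer 77 is larger (169.80 vs 38.05 mm²).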